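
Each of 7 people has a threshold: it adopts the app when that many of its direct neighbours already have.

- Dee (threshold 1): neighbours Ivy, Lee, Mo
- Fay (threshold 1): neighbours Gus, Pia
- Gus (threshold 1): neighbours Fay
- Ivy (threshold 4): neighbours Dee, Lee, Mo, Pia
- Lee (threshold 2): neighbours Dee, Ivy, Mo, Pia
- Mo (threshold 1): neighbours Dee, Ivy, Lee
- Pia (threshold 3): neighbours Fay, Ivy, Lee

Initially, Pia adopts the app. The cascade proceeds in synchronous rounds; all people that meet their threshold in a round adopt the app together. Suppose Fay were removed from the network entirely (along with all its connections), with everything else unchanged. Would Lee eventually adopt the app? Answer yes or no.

no

With Fay removed:
Round 1 — Pia adopts the app (initial).
Round 2 — no new adoptions; cascade stops.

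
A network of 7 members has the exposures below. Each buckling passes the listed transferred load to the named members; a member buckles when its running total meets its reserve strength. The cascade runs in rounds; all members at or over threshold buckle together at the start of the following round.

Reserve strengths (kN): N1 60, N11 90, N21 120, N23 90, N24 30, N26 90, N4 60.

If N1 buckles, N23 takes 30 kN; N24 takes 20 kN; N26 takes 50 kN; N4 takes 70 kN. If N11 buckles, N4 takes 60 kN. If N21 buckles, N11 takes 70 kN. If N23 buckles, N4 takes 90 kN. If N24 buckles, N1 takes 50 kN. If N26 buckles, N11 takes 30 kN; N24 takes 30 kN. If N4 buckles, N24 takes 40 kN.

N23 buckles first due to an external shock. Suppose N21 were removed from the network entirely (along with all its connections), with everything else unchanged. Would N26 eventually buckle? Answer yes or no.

With N21 removed:
Round 1 — N23 buckles (initial).
  N4: +90 → 90 ≥ 60
Round 2 — N4 buckles.
  N24: +40 → 40 ≥ 30
Round 3 — N24 buckles.
  N1: +50 → 50 < 60
No further bucklings.

no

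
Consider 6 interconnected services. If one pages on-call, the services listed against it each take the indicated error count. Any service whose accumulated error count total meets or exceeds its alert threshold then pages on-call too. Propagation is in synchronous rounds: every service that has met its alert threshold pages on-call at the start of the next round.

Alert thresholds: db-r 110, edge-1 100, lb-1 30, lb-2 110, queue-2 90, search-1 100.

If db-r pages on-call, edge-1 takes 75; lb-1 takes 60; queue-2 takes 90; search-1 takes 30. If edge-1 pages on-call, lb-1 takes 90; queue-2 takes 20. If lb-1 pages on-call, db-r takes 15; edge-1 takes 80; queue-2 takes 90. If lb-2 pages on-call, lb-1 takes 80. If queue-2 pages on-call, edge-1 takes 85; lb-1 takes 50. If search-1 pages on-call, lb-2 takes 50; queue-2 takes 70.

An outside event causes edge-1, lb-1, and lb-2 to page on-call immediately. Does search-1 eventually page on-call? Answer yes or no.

no

Round 1 — edge-1, lb-1, lb-2 page on-call (initial).
  db-r: +15 → 15 < 110
  queue-2: +20+90 → 110 ≥ 90
Round 2 — queue-2 pages on-call.
No further pages.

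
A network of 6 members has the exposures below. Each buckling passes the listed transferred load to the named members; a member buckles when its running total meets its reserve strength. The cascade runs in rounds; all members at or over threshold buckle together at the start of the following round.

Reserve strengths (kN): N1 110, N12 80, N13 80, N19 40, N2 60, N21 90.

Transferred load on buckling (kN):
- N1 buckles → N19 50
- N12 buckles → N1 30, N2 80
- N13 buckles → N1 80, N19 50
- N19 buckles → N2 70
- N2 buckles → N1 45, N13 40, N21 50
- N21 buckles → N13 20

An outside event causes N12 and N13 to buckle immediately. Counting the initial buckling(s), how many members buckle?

Round 1 — N12, N13 buckle (initial).
  N1: +30+80 → 110 ≥ 110
  N19: +50 → 50 ≥ 40
  N2: +80 → 80 ≥ 60
Round 2 — N1, N19, N2 buckle.
  N21: +50 → 50 < 90
No further bucklings.

5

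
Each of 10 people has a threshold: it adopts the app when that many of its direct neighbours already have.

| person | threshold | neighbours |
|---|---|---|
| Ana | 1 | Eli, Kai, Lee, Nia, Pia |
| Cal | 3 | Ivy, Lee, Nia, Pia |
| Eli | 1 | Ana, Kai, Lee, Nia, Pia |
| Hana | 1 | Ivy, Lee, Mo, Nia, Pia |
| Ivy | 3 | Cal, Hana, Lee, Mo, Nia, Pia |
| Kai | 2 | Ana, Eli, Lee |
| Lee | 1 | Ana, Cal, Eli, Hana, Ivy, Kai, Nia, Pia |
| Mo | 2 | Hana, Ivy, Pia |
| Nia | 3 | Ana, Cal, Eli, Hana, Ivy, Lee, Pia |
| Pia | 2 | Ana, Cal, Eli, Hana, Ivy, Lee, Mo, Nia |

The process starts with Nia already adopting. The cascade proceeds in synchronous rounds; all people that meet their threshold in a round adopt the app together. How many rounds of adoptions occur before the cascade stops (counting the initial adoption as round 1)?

Round 1 — Nia adopts the app (initial).
Round 2 — checking thresholds:
  Ana: 1 of 5 neighbours ≥ 1, adopts the app.
  Cal: 1 of 4 neighbours < 3, not yet.
  Eli: 1 of 5 neighbours ≥ 1, adopts the app.
  Hana: 1 of 5 neighbours ≥ 1, adopts the app.
  Ivy: 1 of 6 neighbours < 3, not yet.
  Lee: 1 of 8 neighbours ≥ 1, adopts the app.
  Pia: 1 of 8 neighbours < 2, not yet.
Round 3 — checking thresholds:
  Cal: 2 of 4 neighbours < 3, not yet.
  Ivy: 3 of 6 neighbours ≥ 3, adopts the app.
  Kai: 3 of 3 neighbours ≥ 2, adopts the app.
  Mo: 1 of 3 neighbours < 2, not yet.
  Pia: 5 of 8 neighbours ≥ 2, adopts the app.
Round 4 — checking thresholds:
  Cal: 4 of 4 neighbours ≥ 3, adopts the app.
  Mo: 3 of 3 neighbours ≥ 2, adopts the app.
Round 5 — no new adoptions; cascade stops.

4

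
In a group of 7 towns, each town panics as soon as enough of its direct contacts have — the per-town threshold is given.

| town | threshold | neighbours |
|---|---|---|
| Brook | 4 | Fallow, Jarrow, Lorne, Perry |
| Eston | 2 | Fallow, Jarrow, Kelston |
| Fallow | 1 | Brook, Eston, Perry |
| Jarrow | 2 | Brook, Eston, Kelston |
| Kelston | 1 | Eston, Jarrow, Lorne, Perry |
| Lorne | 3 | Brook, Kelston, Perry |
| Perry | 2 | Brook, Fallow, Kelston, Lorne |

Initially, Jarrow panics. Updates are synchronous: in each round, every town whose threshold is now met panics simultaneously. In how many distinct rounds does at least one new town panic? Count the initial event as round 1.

5

Round 1 — Jarrow panics (initial).
Round 2 — checking thresholds:
  Brook: 1 of 4 neighbours < 4, holds.
  Eston: 1 of 3 neighbours < 2, holds.
  Kelston: 1 of 4 neighbours ≥ 1, panics.
Round 3 — checking thresholds:
  Brook: 1 of 4 neighbours < 4, holds.
  Eston: 2 of 3 neighbours ≥ 2, panics.
  Lorne: 1 of 3 neighbours < 3, holds.
  Perry: 1 of 4 neighbours < 2, holds.
Round 4 — checking thresholds:
  Brook: 1 of 4 neighbours < 4, holds.
  Fallow: 1 of 3 neighbours ≥ 1, panics.
  Lorne: 1 of 3 neighbours < 3, holds.
  Perry: 1 of 4 neighbours < 2, holds.
Round 5 — checking thresholds:
  Brook: 2 of 4 neighbours < 4, holds.
  Lorne: 1 of 3 neighbours < 3, holds.
  Perry: 2 of 4 neighbours ≥ 2, panics.
Round 6 — no new panics; cascade stops.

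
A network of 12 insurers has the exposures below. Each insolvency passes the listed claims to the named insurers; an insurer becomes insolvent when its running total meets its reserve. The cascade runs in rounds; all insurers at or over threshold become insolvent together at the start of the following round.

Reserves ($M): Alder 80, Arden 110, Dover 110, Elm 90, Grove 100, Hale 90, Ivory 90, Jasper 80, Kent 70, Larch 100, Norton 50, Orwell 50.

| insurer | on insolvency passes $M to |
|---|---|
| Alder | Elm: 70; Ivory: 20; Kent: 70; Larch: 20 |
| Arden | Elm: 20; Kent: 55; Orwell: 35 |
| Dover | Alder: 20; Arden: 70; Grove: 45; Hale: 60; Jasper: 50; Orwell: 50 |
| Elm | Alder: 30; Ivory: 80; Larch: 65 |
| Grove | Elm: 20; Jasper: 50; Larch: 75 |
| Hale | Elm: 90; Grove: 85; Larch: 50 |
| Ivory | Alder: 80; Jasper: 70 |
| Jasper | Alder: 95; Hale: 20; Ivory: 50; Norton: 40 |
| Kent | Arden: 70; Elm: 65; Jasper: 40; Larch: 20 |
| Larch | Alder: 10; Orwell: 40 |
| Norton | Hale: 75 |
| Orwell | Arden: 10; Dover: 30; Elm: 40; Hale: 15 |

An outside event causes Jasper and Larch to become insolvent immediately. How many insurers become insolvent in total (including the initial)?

6

Round 1 — Jasper, Larch become insolvent (initial).
  Alder: +95+10 → 105 ≥ 80
  Hale: +20 → 20 < 90
  Ivory: +50 → 50 < 90
  Norton: +40 → 40 < 50
  Orwell: +40 → 40 < 50
Round 2 — Alder becomes insolvent.
  Elm: +70 → 70 < 90
  Ivory: +20 → 70 < 90
  Kent: +70 → 70 ≥ 70
Round 3 — Kent becomes insolvent.
  Arden: +70 → 70 < 110
  Elm: +65 → 135 ≥ 90
Round 4 — Elm becomes insolvent.
  Ivory: +80 → 150 ≥ 90
Round 5 — Ivory becomes insolvent.
No further insolvencies.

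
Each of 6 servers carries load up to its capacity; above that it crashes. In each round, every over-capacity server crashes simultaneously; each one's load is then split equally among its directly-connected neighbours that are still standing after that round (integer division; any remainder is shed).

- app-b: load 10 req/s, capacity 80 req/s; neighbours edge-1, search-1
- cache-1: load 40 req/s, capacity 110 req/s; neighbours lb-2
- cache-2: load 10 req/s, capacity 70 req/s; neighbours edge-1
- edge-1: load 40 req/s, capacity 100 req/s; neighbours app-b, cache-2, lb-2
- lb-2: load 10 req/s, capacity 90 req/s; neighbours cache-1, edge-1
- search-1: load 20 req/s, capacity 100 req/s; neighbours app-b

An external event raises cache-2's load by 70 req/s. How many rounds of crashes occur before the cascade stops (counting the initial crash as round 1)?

2

Round 1 — cache-2 at 80 > 70. cache-2 crashes.
  cache-2 sheds 80 req/s to edge-1: 80 each.
    edge-1: 40+80 = 120 > 100
Round 2 — edge-1 crashes.
  edge-1 sheds 120 req/s to app-b, lb-2: 60 each.
    app-b: 10+60 = 70 ≤ 80
    lb-2: 10+60 = 70 ≤ 90
No further crashes.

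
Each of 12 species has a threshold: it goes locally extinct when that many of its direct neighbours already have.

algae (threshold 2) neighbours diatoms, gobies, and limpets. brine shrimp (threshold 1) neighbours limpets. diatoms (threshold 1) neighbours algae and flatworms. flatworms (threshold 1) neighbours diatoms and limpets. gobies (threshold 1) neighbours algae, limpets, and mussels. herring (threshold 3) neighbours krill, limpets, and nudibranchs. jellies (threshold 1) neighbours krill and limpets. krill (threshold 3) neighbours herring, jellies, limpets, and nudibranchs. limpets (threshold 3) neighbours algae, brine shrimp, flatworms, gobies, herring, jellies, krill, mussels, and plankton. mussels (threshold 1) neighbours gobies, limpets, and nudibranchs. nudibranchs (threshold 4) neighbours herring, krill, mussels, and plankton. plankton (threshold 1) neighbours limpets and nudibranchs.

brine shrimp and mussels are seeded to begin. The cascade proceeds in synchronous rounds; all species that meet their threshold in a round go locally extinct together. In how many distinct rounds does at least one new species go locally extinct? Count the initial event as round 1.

5

Round 1 — brine shrimp, mussels go locally extinct (initial).
Round 2 — checking thresholds:
  gobies: 1 of 3 neighbours ≥ 1, goes locally extinct.
  limpets: 2 of 9 neighbours < 3, below threshold.
  nudibranchs: 1 of 4 neighbours < 4, below threshold.
Round 3 — checking thresholds:
  algae: 1 of 3 neighbours < 2, below threshold.
  limpets: 3 of 9 neighbours ≥ 3, goes locally extinct.
  nudibranchs: 1 of 4 neighbours < 4, below threshold.
Round 4 — checking thresholds:
  algae: 2 of 3 neighbours ≥ 2, goes locally extinct.
  flatworms: 1 of 2 neighbours ≥ 1, goes locally extinct.
  herring: 1 of 3 neighbours < 3, below threshold.
  jellies: 1 of 2 neighbours ≥ 1, goes locally extinct.
  krill: 1 of 4 neighbours < 3, below threshold.
  nudibranchs: 1 of 4 neighbours < 4, below threshold.
  plankton: 1 of 2 neighbours ≥ 1, goes locally extinct.
Round 5 — checking thresholds:
  diatoms: 2 of 2 neighbours ≥ 1, goes locally extinct.
  herring: 1 of 3 neighbours < 3, below threshold.
  krill: 2 of 4 neighbours < 3, below threshold.
  nudibranchs: 2 of 4 neighbours < 4, below threshold.
Round 6 — no new extinctions; cascade stops.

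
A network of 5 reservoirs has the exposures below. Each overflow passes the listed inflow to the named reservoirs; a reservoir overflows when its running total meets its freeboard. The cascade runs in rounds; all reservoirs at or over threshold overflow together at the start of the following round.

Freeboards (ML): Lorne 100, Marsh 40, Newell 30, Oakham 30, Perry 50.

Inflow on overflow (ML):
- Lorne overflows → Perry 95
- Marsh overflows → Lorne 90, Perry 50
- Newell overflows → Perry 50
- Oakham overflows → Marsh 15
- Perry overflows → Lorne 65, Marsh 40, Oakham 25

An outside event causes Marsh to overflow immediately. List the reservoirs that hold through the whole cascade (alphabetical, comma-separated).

Newell, Oakham

Round 1 — Marsh overflows (initial).
  Lorne: +90 → 90 < 100
  Perry: +50 → 50 ≥ 50
Round 2 — Perry overflows.
  Lorne: +65 → 155 ≥ 100
  Oakham: +25 → 25 < 30
Round 3 — Lorne overflows.
No further overflows.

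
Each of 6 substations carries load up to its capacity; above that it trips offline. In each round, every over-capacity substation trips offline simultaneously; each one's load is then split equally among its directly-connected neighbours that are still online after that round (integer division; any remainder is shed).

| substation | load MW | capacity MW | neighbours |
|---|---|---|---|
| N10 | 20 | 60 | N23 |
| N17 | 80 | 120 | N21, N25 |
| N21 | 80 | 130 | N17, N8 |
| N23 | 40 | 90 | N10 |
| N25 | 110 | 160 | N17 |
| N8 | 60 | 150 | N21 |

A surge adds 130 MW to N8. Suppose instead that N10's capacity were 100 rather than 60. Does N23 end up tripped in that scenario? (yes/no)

no

With N10's capacity at 100:
Round 1 — N8 at 190 > 150. N8 trips offline.
  N8 sheds 190 MW to N21: 190 each.
    N21: 80+190 = 270 > 130
Round 2 — N21 trips offline.
  N21 sheds 270 MW to N17: 270 each.
    N17: 80+270 = 350 > 120
Round 3 — N17 trips offline.
  N17 sheds 350 MW to N25: 350 each.
    N25: 110+350 = 460 > 160
Round 4 — N25 trips offline.
  N25 sheds 460 MW: no online neighbours, lost.
No further trips.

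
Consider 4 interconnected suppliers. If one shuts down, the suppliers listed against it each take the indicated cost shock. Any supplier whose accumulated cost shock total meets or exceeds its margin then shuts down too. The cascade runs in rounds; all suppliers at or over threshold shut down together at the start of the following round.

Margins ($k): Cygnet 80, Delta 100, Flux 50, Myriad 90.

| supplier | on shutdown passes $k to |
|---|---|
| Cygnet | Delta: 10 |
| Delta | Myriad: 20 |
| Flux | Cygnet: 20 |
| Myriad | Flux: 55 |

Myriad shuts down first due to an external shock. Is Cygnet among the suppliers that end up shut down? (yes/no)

no

Round 1 — Myriad shuts down (initial).
  Flux: +55 → 55 ≥ 50
Round 2 — Flux shuts down.
  Cygnet: +20 → 20 < 80
No further shutdowns.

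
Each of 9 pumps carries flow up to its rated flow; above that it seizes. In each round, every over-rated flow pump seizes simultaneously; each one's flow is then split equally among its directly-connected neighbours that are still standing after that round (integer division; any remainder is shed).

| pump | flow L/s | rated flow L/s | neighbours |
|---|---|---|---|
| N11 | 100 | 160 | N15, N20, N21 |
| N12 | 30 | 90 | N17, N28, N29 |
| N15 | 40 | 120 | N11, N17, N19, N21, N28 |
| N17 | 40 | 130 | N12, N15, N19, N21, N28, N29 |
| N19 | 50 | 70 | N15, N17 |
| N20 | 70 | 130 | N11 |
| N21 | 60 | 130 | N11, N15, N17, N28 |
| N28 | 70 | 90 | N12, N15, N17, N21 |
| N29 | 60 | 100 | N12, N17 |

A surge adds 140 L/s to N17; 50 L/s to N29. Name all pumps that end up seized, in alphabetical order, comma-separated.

Round 1 — N17 at 180 > 130; N29 at 110 > 100. N17, N29 seize.
  N17 sheds 180 L/s to N12, N15, N19, N21, N28: 36 each.
    N12: 30+36 = 66 ≤ 90
    N15: 40+36 = 76 ≤ 120
    N19: 50+36 = 86 > 70
    N21: 60+36 = 96 ≤ 130
    N28: 70+36 = 106 > 90
  N29 sheds 110 L/s to N12: 110 each.
    N12: 66+110 = 176 > 90
Round 2 — N12, N19, N28 seize.
  N12 sheds 176 L/s: no online neighbours, lost.
  N19 sheds 86 L/s to N15: 86 each.
    N15: 76+86 = 162 > 120
  N28 sheds 106 L/s to N15, N21: 53 each.
    N15: 162+53 = 215 > 120
    N21: 96+53 = 149 > 130
Round 3 — N15, N21 seize.
  N15 sheds 215 L/s to N11: 215 each.
    N11: 100+215 = 315 > 160
  N21 sheds 149 L/s to N11: 149 each.
    N11: 315+149 = 464 > 160
Round 4 — N11 seizes.
  N11 sheds 464 L/s to N20: 464 each.
    N20: 70+464 = 534 > 130
Round 5 — N20 seizes.
  N20 sheds 534 L/s: no online neighbours, lost.
No further seizures.

N11, N12, N15, N17, N19, N20, N21, N28, N29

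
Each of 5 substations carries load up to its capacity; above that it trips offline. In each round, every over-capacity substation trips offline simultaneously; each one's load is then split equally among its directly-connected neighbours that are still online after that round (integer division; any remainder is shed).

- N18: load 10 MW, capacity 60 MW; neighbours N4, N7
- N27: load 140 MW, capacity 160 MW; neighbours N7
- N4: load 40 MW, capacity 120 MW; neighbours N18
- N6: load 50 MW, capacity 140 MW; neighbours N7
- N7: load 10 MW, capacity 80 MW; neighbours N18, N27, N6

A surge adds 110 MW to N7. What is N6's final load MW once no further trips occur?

90

Round 1 — N7 at 120 > 80. N7 trips offline.
  N7 sheds 120 MW to N18, N27, N6: 40 each.
    N18: 10+40 = 50 ≤ 60
    N27: 140+40 = 180 > 160
    N6: 50+40 = 90 ≤ 140
Round 2 — N27 trips offline.
  N27 sheds 180 MW: no online neighbours, lost.
No further trips.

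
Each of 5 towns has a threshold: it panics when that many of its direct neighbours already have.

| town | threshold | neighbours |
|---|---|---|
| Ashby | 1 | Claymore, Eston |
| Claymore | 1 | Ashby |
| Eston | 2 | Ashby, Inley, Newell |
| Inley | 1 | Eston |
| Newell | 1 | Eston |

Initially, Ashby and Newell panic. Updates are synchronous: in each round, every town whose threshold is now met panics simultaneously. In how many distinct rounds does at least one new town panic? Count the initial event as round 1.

Round 1 — Ashby, Newell panic (initial).
Round 2 — checking thresholds:
  Claymore: 1 of 1 neighbours ≥ 1, panics.
  Eston: 2 of 3 neighbours ≥ 2, panics.
Round 3 — checking thresholds:
  Inley: 1 of 1 neighbours ≥ 1, panics.
Round 4 — no new panics; cascade stops.

3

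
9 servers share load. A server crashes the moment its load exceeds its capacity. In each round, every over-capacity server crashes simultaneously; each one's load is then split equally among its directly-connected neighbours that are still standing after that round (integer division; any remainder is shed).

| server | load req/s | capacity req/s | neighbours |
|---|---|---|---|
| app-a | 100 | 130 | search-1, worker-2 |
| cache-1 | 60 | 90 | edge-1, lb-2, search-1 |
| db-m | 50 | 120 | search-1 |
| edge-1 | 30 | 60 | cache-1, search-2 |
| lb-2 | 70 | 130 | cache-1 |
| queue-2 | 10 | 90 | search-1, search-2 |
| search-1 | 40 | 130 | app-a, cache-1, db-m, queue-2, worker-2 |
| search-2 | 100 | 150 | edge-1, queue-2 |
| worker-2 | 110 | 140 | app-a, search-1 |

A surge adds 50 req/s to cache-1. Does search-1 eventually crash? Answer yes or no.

Round 1 — cache-1 at 110 > 90. cache-1 crashes.
  cache-1 sheds 110 req/s to edge-1, lb-2, search-1: 36 each (2 lost).
    edge-1: 30+36 = 66 > 60
    lb-2: 70+36 = 106 ≤ 130
    search-1: 40+36 = 76 ≤ 130
Round 2 — edge-1 crashes.
  edge-1 sheds 66 req/s to search-2: 66 each.
    search-2: 100+66 = 166 > 150
Round 3 — search-2 crashes.
  search-2 sheds 166 req/s to queue-2: 166 each.
    queue-2: 10+166 = 176 > 90
Round 4 — queue-2 crashes.
  queue-2 sheds 176 req/s to search-1: 176 each.
    search-1: 76+176 = 252 > 130
Round 5 — search-1 crashes.
  search-1 sheds 252 req/s to app-a, db-m, worker-2: 84 each.
    app-a: 100+84 = 184 > 130
    db-m: 50+84 = 134 > 120
    worker-2: 110+84 = 194 > 140
Round 6 — app-a, db-m, worker-2 crash.
  app-a sheds 184 req/s: no online neighbours, lost.
  db-m sheds 134 req/s: no online neighbours, lost.
  worker-2 sheds 194 req/s: no online neighbours, lost.
No further crashes.

yes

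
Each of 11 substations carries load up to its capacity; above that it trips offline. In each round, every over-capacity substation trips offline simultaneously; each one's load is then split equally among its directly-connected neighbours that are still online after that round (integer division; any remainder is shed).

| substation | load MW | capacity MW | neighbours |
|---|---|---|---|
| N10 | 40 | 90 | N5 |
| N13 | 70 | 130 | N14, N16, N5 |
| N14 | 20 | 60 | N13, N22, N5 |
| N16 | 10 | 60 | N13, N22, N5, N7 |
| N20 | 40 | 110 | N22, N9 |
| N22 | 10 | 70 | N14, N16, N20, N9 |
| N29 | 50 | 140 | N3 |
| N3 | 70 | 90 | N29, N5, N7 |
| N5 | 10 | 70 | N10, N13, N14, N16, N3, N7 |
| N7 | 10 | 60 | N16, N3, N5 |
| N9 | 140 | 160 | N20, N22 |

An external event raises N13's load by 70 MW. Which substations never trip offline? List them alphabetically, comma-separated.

N10, N29

Round 1 — N13 at 140 > 130. N13 trips offline.
  N13 sheds 140 MW to N14, N16, N5: 46 each (2 lost).
    N14: 20+46 = 66 > 60
    N16: 10+46 = 56 ≤ 60
    N5: 10+46 = 56 ≤ 70
Round 2 — N14 trips offline.
  N14 sheds 66 MW to N22, N5: 33 each.
    N22: 10+33 = 43 ≤ 70
    N5: 56+33 = 89 > 70
Round 3 — N5 trips offline.
  N5 sheds 89 MW to N10, N16, N3, N7: 22 each (1 lost).
    N10: 40+22 = 62 ≤ 90
    N16: 56+22 = 78 > 60
    N3: 70+22 = 92 > 90
    N7: 10+22 = 32 ≤ 60
Round 4 — N16, N3 trip offline.
  N16 sheds 78 MW to N22, N7: 39 each.
    N22: 43+39 = 82 > 70
    N7: 32+39 = 71 > 60
  N3 sheds 92 MW to N29, N7: 46 each.
    N29: 50+46 = 96 ≤ 140
    N7: 71+46 = 117 > 60
Round 5 — N22, N7 trip offline.
  N22 sheds 82 MW to N20, N9: 41 each.
    N20: 40+41 = 81 ≤ 110
    N9: 140+41 = 181 > 160
  N7 sheds 117 MW: no online neighbours, lost.
Round 6 — N9 trips offline.
  N9 sheds 181 MW to N20: 181 each.
    N20: 81+181 = 262 > 110
Round 7 — N20 trips offline.
  N20 sheds 262 MW: no online neighbours, lost.
No further trips.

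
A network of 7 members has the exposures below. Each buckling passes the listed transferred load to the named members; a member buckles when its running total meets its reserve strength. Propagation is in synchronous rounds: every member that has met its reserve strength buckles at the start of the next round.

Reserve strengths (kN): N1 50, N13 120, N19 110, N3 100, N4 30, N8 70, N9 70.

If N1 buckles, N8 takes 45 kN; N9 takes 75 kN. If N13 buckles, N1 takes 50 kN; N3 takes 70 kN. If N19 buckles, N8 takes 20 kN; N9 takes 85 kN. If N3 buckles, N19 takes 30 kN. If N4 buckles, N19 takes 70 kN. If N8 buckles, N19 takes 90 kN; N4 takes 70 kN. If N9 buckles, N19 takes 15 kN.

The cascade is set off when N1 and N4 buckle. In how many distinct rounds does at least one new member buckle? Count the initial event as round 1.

2

Round 1 — N1, N4 buckle (initial).
  N19: +70 → 70 < 110
  N8: +45 → 45 < 70
  N9: +75 → 75 ≥ 70
Round 2 — N9 buckles.
  N19: +15 → 85 < 110
No further bucklings.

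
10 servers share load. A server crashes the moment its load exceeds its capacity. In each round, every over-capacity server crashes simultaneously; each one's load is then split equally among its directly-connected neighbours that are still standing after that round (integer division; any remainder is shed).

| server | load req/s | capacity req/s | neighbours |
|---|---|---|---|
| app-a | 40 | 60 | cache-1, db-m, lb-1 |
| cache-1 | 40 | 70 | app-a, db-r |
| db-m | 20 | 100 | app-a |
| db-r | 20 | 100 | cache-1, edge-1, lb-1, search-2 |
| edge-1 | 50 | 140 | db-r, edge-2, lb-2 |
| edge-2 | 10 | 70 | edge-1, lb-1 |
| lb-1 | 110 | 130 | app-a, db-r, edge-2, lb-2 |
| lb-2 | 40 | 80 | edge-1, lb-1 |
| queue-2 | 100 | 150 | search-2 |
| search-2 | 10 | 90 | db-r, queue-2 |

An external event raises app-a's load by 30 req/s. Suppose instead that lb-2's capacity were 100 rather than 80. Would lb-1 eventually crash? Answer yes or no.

With lb-2's capacity at 100:
Round 1 — app-a at 70 > 60. app-a crashes.
  app-a sheds 70 req/s to cache-1, db-m, lb-1: 23 each (1 lost).
    cache-1: 40+23 = 63 ≤ 70
    db-m: 20+23 = 43 ≤ 100
    lb-1: 110+23 = 133 > 130
Round 2 — lb-1 crashes.
  lb-1 sheds 133 req/s to db-r, edge-2, lb-2: 44 each (1 lost).
    db-r: 20+44 = 64 ≤ 100
    edge-2: 10+44 = 54 ≤ 70
    lb-2: 40+44 = 84 ≤ 100
No further crashes.

yes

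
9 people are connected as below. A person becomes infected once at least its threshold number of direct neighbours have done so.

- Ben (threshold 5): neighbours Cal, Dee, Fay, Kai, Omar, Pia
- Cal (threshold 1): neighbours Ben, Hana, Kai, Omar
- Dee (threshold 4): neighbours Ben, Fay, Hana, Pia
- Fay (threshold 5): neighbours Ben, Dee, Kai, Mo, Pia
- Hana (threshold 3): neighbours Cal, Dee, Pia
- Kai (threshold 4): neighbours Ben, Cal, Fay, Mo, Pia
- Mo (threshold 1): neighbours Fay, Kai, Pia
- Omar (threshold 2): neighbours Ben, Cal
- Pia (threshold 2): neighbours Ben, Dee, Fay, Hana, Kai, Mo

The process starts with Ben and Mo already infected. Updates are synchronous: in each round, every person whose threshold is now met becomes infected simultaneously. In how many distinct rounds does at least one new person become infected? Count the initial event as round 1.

3

Round 1 — Ben, Mo become infected (initial).
Round 2 — checking thresholds:
  Cal: 1 of 4 neighbours ≥ 1, becomes infected.
  Dee: 1 of 4 neighbours < 4, holds.
  Fay: 2 of 5 neighbours < 5, holds.
  Kai: 2 of 5 neighbours < 4, holds.
  Omar: 1 of 2 neighbours < 2, holds.
  Pia: 2 of 6 neighbours ≥ 2, becomes infected.
Round 3 — checking thresholds:
  Dee: 2 of 4 neighbours < 4, holds.
  Fay: 3 of 5 neighbours < 5, holds.
  Hana: 2 of 3 neighbours < 3, holds.
  Kai: 4 of 5 neighbours ≥ 4, becomes infected.
  Omar: 2 of 2 neighbours ≥ 2, becomes infected.
Round 4 — no new infections; cascade stops.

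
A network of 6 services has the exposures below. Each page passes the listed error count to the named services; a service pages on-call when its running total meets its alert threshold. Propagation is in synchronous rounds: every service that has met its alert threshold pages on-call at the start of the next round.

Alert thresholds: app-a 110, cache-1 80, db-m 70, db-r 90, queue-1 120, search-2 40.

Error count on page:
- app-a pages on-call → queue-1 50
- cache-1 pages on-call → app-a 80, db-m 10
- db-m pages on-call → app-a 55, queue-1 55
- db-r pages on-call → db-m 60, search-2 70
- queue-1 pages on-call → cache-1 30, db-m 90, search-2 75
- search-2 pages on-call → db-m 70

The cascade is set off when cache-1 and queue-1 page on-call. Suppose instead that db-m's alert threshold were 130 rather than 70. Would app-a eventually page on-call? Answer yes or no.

yes

With db-m's alert threshold at 130:
Round 1 — cache-1, queue-1 page on-call (initial).
  app-a: +80 → 80 < 110
  db-m: +10+90 → 100 < 130
  search-2: +75 → 75 ≥ 40
Round 2 — search-2 pages on-call.
  db-m: +70 → 170 ≥ 130
Round 3 — db-m pages on-call.
  app-a: +55 → 135 ≥ 110
Round 4 — app-a pages on-call.
No further pages.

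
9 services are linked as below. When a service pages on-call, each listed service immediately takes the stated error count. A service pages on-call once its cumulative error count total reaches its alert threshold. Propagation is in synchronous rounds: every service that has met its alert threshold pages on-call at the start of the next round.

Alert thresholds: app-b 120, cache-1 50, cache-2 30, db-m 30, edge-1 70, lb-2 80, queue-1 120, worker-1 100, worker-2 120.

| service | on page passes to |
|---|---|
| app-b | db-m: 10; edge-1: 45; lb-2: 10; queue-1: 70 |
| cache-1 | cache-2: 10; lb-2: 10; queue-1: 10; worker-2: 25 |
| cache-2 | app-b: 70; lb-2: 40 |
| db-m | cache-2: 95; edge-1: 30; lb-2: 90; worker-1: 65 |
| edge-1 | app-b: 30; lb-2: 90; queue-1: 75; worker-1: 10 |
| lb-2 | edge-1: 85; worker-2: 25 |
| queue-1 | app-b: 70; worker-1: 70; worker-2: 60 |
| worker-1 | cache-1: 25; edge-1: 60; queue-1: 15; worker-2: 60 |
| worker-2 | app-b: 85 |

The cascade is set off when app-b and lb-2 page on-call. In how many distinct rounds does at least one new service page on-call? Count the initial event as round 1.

Round 1 — app-b, lb-2 page on-call (initial).
  db-m: +10 → 10 < 30
  edge-1: +45+85 → 130 ≥ 70
  queue-1: +70 → 70 < 120
  worker-2: +25 → 25 < 120
Round 2 — edge-1 pages on-call.
  queue-1: +75 → 145 ≥ 120
  worker-1: +10 → 10 < 100
Round 3 — queue-1 pages on-call.
  worker-1: +70 → 80 < 100
  worker-2: +60 → 85 < 120
No further pages.

3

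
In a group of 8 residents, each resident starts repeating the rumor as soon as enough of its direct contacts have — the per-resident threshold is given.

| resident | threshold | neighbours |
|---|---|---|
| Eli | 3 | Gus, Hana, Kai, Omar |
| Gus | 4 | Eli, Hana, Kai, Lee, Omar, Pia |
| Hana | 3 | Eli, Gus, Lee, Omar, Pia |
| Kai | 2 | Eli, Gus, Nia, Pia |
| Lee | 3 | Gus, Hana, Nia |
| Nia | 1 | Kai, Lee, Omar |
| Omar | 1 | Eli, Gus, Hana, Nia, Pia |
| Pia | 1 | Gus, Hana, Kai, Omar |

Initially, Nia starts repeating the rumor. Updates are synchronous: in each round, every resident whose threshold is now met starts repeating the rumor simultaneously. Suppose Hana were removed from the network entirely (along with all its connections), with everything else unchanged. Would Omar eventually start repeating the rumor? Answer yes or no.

yes

With Hana removed:
Round 1 — Nia starts repeating the rumor (initial).
Round 2 — checking thresholds:
  Kai: 1 of 4 neighbours < 2, not yet.
  Lee: 1 of 2 neighbours < 3, not yet.
  Omar: 1 of 4 neighbours ≥ 1, starts repeating the rumor.
Round 3 — checking thresholds:
  Eli: 1 of 3 neighbours < 3, not yet.
  Gus: 1 of 5 neighbours < 4, not yet.
  Kai: 1 of 4 neighbours < 2, not yet.
  Lee: 1 of 2 neighbours < 3, not yet.
  Pia: 1 of 3 neighbours ≥ 1, starts repeating the rumor.
Round 4 — checking thresholds:
  Eli: 1 of 3 neighbours < 3, not yet.
  Gus: 2 of 5 neighbours < 4, not yet.
  Kai: 2 of 4 neighbours ≥ 2, starts repeating the rumor.
  Lee: 1 of 2 neighbours < 3, not yet.
Round 5 — no new spreads; cascade stops.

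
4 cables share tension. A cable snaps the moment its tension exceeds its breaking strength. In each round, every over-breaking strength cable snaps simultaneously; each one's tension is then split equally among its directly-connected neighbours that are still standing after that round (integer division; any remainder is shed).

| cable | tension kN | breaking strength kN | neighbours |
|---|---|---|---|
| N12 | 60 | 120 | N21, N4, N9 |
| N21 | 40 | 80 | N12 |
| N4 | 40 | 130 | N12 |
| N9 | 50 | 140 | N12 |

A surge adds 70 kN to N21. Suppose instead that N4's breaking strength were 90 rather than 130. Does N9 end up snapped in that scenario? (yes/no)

With N4's breaking strength at 90:
Round 1 — N21 at 110 > 80. N21 snaps.
  N21 sheds 110 kN to N12: 110 each.
    N12: 60+110 = 170 > 120
Round 2 — N12 snaps.
  N12 sheds 170 kN to N4, N9: 85 each.
    N4: 40+85 = 125 > 90
    N9: 50+85 = 135 ≤ 140
Round 3 — N4 snaps.
  N4 sheds 125 kN: no online neighbours, lost.
No further breaks.

no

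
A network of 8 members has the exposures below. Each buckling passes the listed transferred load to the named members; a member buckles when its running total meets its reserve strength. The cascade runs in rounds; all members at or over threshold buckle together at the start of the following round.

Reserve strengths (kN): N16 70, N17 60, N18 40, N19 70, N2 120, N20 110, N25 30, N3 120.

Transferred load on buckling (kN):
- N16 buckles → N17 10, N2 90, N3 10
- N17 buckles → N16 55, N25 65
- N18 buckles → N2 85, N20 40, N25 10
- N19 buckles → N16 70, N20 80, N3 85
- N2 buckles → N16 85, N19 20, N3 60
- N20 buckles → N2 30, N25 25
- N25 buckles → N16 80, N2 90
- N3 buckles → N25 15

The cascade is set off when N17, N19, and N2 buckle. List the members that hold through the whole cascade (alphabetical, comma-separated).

N18, N20

Round 1 — N17, N19, N2 buckle (initial).
  N16: +55+70+85 → 210 ≥ 70
  N20: +80 → 80 < 110
  N25: +65 → 65 ≥ 30
  N3: +85+60 → 145 ≥ 120
Round 2 — N16, N25, N3 buckle.
No further bucklings.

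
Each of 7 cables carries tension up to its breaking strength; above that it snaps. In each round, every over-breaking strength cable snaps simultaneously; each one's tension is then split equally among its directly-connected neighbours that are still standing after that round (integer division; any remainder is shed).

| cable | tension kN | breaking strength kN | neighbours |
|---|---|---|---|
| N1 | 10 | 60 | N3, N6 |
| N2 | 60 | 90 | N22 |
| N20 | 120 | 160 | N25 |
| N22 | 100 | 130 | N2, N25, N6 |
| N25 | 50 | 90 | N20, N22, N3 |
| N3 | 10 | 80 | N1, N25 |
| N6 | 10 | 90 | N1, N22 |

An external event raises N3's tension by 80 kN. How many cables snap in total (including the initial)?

5

Round 1 — N3 at 90 > 80. N3 snaps.
  N3 sheds 90 kN to N1, N25: 45 each.
    N1: 10+45 = 55 ≤ 60
    N25: 50+45 = 95 > 90
Round 2 — N25 snaps.
  N25 sheds 95 kN to N20, N22: 47 each (1 lost).
    N20: 120+47 = 167 > 160
    N22: 100+47 = 147 > 130
Round 3 — N20, N22 snap.
  N20 sheds 167 kN: no online neighbours, lost.
  N22 sheds 147 kN to N2, N6: 73 each (1 lost).
    N2: 60+73 = 133 > 90
    N6: 10+73 = 83 ≤ 90
Round 4 — N2 snaps.
  N2 sheds 133 kN: no online neighbours, lost.
No further breaks.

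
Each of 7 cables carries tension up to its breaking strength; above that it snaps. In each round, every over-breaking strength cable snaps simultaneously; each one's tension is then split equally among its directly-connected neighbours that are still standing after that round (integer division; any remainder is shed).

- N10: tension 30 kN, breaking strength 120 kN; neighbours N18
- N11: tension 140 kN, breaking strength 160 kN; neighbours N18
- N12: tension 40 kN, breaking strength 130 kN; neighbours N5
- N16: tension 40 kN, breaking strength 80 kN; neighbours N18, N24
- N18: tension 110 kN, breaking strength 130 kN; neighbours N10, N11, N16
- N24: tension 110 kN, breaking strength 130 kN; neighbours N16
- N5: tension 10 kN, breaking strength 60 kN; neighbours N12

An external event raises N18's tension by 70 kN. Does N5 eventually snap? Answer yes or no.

no

Round 1 — N18 at 180 > 130. N18 snaps.
  N18 sheds 180 kN to N10, N11, N16: 60 each.
    N10: 30+60 = 90 ≤ 120
    N11: 140+60 = 200 > 160
    N16: 40+60 = 100 > 80
Round 2 — N11, N16 snap.
  N11 sheds 200 kN: no online neighbours, lost.
  N16 sheds 100 kN to N24: 100 each.
    N24: 110+100 = 210 > 130
Round 3 — N24 snaps.
  N24 sheds 210 kN: no online neighbours, lost.
No further breaks.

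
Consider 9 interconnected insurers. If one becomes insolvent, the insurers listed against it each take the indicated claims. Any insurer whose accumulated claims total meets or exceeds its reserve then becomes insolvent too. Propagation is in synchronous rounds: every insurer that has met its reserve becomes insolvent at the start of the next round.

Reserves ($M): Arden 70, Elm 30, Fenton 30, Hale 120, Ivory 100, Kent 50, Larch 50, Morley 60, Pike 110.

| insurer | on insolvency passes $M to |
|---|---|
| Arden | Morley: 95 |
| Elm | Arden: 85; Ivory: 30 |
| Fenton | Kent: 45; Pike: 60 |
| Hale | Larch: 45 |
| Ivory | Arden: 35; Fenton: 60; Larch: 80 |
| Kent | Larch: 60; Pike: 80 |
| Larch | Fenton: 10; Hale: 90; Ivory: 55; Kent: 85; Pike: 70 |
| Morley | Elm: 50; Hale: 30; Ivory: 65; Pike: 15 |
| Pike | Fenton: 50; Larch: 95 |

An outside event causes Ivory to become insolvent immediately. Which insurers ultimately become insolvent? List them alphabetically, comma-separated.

Round 1 — Ivory becomes insolvent (initial).
  Arden: +35 → 35 < 70
  Fenton: +60 → 60 ≥ 30
  Larch: +80 → 80 ≥ 50
Round 2 — Fenton, Larch become insolvent.
  Hale: +90 → 90 < 120
  Kent: +45+85 → 130 ≥ 50
  Pike: +60+70 → 130 ≥ 110
Round 3 — Kent, Pike become insolvent.
No further insolvencies.

Fenton, Ivory, Kent, Larch, Pike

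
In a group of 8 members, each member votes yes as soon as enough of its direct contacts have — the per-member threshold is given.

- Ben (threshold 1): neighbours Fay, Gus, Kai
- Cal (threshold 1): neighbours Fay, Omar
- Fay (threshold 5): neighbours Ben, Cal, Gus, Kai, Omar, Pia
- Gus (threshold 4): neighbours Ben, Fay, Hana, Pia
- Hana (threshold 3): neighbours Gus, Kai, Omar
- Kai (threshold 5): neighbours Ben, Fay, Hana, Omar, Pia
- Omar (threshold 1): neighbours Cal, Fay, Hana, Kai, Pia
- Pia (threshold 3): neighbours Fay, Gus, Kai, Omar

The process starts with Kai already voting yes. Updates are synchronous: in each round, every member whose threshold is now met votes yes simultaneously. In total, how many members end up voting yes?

4

Round 1 — Kai votes yes (initial).
Round 2 — checking thresholds:
  Ben: 1 of 3 neighbours ≥ 1, votes yes.
  Fay: 1 of 6 neighbours < 5, not yet.
  Hana: 1 of 3 neighbours < 3, not yet.
  Omar: 1 of 5 neighbours ≥ 1, votes yes.
  Pia: 1 of 4 neighbours < 3, not yet.
Round 3 — checking thresholds:
  Cal: 1 of 2 neighbours ≥ 1, votes yes.
  Fay: 3 of 6 neighbours < 5, not yet.
  Gus: 1 of 4 neighbours < 4, not yet.
  Hana: 2 of 3 neighbours < 3, not yet.
  Pia: 2 of 4 neighbours < 3, not yet.
Round 4 — no new yes votes; cascade stops.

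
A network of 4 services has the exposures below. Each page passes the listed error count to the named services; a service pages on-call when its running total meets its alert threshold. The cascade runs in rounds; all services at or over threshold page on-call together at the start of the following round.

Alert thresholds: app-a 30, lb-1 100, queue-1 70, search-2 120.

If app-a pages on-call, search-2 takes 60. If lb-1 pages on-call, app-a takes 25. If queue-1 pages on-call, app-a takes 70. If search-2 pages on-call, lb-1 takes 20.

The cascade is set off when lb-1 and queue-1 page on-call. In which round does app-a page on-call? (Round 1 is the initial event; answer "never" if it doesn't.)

2

Round 1 — lb-1, queue-1 page on-call (initial).
  app-a: +25+70 → 95 ≥ 30
Round 2 — app-a pages on-call.
  search-2: +60 → 60 < 120
No further pages.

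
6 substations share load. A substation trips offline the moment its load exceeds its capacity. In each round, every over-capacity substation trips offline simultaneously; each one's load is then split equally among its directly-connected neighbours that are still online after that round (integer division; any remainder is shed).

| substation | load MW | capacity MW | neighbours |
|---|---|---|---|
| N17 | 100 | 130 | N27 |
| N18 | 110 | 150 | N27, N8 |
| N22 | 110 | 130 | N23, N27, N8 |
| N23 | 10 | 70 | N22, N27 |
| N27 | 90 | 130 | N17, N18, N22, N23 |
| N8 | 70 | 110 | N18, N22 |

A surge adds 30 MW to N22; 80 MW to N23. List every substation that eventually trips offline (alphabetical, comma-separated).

Round 1 — N22 at 140 > 130; N23 at 90 > 70. N22, N23 trip offline.
  N22 sheds 140 MW to N27, N8: 70 each.
    N27: 90+70 = 160 > 130
    N8: 70+70 = 140 > 110
  N23 sheds 90 MW to N27: 90 each.
    N27: 160+90 = 250 > 130
Round 2 — N27, N8 trip offline.
  N27 sheds 250 MW to N17, N18: 125 each.
    N17: 100+125 = 225 > 130
    N18: 110+125 = 235 > 150
  N8 sheds 140 MW to N18: 140 each.
    N18: 235+140 = 375 > 150
Round 3 — N17, N18 trip offline.
  N17 sheds 225 MW: no online neighbours, lost.
  N18 sheds 375 MW: no online neighbours, lost.
No further trips.

N17, N18, N22, N23, N27, N8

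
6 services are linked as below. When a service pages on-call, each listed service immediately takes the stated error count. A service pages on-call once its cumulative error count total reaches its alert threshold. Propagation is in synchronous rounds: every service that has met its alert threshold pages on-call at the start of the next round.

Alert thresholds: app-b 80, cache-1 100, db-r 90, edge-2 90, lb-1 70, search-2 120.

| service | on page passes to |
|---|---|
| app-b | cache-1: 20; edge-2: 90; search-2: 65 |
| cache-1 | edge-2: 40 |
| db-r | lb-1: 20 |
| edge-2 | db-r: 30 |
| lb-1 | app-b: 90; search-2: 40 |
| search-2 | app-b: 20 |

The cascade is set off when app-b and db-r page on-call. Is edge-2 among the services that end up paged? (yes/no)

Round 1 — app-b, db-r page on-call (initial).
  cache-1: +20 → 20 < 100
  edge-2: +90 → 90 ≥ 90
  lb-1: +20 → 20 < 70
  search-2: +65 → 65 < 120
Round 2 — edge-2 pages on-call.
No further pages.

yes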